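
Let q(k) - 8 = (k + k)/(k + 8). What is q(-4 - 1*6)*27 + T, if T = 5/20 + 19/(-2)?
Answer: 1907/4 ≈ 476.75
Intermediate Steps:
T = -37/4 (T = 5*(1/20) + 19*(-½) = ¼ - 19/2 = -37/4 ≈ -9.2500)
q(k) = 8 + 2*k/(8 + k) (q(k) = 8 + (k + k)/(k + 8) = 8 + (2*k)/(8 + k) = 8 + 2*k/(8 + k))
q(-4 - 1*6)*27 + T = (2*(32 + 5*(-4 - 1*6))/(8 + (-4 - 1*6)))*27 - 37/4 = (2*(32 + 5*(-4 - 6))/(8 + (-4 - 6)))*27 - 37/4 = (2*(32 + 5*(-10))/(8 - 10))*27 - 37/4 = (2*(32 - 50)/(-2))*27 - 37/4 = (2*(-½)*(-18))*27 - 37/4 = 18*27 - 37/4 = 486 - 37/4 = 1907/4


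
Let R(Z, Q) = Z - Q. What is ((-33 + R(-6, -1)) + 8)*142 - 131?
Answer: -4391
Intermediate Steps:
((-33 + R(-6, -1)) + 8)*142 - 131 = ((-33 + (-6 - 1*(-1))) + 8)*142 - 131 = ((-33 + (-6 + 1)) + 8)*142 - 131 = ((-33 - 5) + 8)*142 - 131 = (-38 + 8)*142 - 131 = -30*142 - 131 = -4260 - 131 = -4391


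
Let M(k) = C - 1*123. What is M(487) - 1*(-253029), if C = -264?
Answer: 252642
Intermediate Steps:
M(k) = -387 (M(k) = -264 - 1*123 = -264 - 123 = -387)
M(487) - 1*(-253029) = -387 - 1*(-253029) = -387 + 253029 = 252642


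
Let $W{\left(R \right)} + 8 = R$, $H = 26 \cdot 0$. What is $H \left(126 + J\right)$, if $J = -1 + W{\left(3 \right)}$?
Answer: $0$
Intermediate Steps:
$H = 0$
$W{\left(R \right)} = -8 + R$
$J = -6$ ($J = -1 + \left(-8 + 3\right) = -1 - 5 = -6$)
$H \left(126 + J\right) = 0 \left(126 - 6\right) = 0 \cdot 120 = 0$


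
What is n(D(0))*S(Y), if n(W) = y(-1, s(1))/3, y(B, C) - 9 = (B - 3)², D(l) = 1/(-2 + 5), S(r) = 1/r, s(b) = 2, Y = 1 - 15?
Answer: -25/42 ≈ -0.59524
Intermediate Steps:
Y = -14
D(l) = ⅓ (D(l) = 1/3 = ⅓)
y(B, C) = 9 + (-3 + B)² (y(B, C) = 9 + (B - 3)² = 9 + (-3 + B)²)
n(W) = 25/3 (n(W) = (9 + (-3 - 1)²)/3 = (9 + (-4)²)*(⅓) = (9 + 16)*(⅓) = 25*(⅓) = 25/3)
n(D(0))*S(Y) = (25/3)/(-14) = (25/3)*(-1/14) = -25/42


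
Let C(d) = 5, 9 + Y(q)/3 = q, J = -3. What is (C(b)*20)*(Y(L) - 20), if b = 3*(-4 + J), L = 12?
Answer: -1100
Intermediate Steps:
b = -21 (b = 3*(-4 - 3) = 3*(-7) = -21)
Y(q) = -27 + 3*q
(C(b)*20)*(Y(L) - 20) = (5*20)*((-27 + 3*12) - 20) = 100*((-27 + 36) - 20) = 100*(9 - 20) = 100*(-11) = -1100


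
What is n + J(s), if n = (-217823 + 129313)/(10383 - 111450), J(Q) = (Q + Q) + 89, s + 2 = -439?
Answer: -80057621/101067 ≈ -792.12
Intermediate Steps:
s = -441 (s = -2 - 439 = -441)
J(Q) = 89 + 2*Q (J(Q) = 2*Q + 89 = 89 + 2*Q)
n = 88510/101067 (n = -88510/(-101067) = -88510*(-1/101067) = 88510/101067 ≈ 0.87576)
n + J(s) = 88510/101067 + (89 + 2*(-441)) = 88510/101067 + (89 - 882) = 88510/101067 - 793 = -80057621/101067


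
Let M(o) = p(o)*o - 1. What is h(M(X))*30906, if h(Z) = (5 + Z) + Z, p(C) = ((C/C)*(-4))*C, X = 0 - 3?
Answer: -2132514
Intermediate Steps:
X = -3
p(C) = -4*C (p(C) = (1*(-4))*C = -4*C)
M(o) = -1 - 4*o² (M(o) = (-4*o)*o - 1 = -4*o² - 1 = -1 - 4*o²)
h(Z) = 5 + 2*Z
h(M(X))*30906 = (5 + 2*(-1 - 4*(-3)²))*30906 = (5 + 2*(-1 - 4*9))*30906 = (5 + 2*(-1 - 36))*30906 = (5 + 2*(-37))*30906 = (5 - 74)*30906 = -69*30906 = -2132514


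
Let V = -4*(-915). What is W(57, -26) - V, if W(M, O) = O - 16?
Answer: -3702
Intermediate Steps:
W(M, O) = -16 + O
V = 3660
W(57, -26) - V = (-16 - 26) - 1*3660 = -42 - 3660 = -3702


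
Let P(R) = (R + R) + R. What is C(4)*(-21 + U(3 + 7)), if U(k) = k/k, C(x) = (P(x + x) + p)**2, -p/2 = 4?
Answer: -5120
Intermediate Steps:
p = -8 (p = -2*4 = -8)
P(R) = 3*R (P(R) = 2*R + R = 3*R)
C(x) = (-8 + 6*x)**2 (C(x) = (3*(x + x) - 8)**2 = (3*(2*x) - 8)**2 = (6*x - 8)**2 = (-8 + 6*x)**2)
U(k) = 1
C(4)*(-21 + U(3 + 7)) = (4*(-4 + 3*4)**2)*(-21 + 1) = (4*(-4 + 12)**2)*(-20) = (4*8**2)*(-20) = (4*64)*(-20) = 256*(-20) = -5120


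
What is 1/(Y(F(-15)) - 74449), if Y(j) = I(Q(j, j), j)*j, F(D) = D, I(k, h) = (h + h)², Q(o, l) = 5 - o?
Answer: -1/87949 ≈ -1.1370e-5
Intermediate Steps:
I(k, h) = 4*h² (I(k, h) = (2*h)² = 4*h²)
Y(j) = 4*j³ (Y(j) = (4*j²)*j = 4*j³)
1/(Y(F(-15)) - 74449) = 1/(4*(-15)³ - 74449) = 1/(4*(-3375) - 74449) = 1/(-13500 - 74449) = 1/(-87949) = -1/87949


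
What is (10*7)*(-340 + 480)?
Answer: 9800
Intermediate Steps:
(10*7)*(-340 + 480) = 70*140 = 9800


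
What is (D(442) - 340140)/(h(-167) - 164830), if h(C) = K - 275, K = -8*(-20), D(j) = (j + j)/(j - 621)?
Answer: 60885944/29525155 ≈ 2.0622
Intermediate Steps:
D(j) = 2*j/(-621 + j) (D(j) = (2*j)/(-621 + j) = 2*j/(-621 + j))
K = 160
h(C) = -115 (h(C) = 160 - 275 = -115)
(D(442) - 340140)/(h(-167) - 164830) = (2*442/(-621 + 442) - 340140)/(-115 - 164830) = (2*442/(-179) - 340140)/(-164945) = (2*442*(-1/179) - 340140)*(-1/164945) = (-884/179 - 340140)*(-1/164945) = -60885944/179*(-1/164945) = 60885944/29525155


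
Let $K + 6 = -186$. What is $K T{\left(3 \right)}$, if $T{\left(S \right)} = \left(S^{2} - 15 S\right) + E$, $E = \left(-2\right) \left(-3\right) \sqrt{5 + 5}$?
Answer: $6912 - 1152 \sqrt{10} \approx 3269.1$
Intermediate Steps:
$K = -192$ ($K = -6 - 186 = -192$)
$E = 6 \sqrt{10} \approx 18.974$
$T{\left(S \right)} = S^{2} - 15 S + 6 \sqrt{10}$ ($T{\left(S \right)} = \left(S^{2} - 15 S\right) + 6 \sqrt{10} = S^{2} - 15 S + 6 \sqrt{10}$)
$K T{\left(3 \right)} = - 192 \left(3^{2} - 45 + 6 \sqrt{10}\right) = - 192 \left(9 - 45 + 6 \sqrt{10}\right) = - 192 \left(-36 + 6 \sqrt{10}\right) = 6912 - 1152 \sqrt{10}$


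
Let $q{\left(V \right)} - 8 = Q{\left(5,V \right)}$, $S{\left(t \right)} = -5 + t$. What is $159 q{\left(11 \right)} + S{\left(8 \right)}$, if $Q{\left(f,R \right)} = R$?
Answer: $3024$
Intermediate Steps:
$q{\left(V \right)} = 8 + V$
$159 q{\left(11 \right)} + S{\left(8 \right)} = 159 \left(8 + 11\right) + \left(-5 + 8\right) = 159 \cdot 19 + 3 = 3021 + 3 = 3024$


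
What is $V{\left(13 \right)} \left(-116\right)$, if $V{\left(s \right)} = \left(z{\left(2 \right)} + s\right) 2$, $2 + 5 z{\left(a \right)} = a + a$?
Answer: $- \frac{15544}{5} \approx -3108.8$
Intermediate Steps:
$z{\left(a \right)} = - \frac{2}{5} + \frac{2 a}{5}$ ($z{\left(a \right)} = - \frac{2}{5} + \frac{a + a}{5} = - \frac{2}{5} + \frac{2 a}{5}$)
$V{\left(s \right)} = \frac{4}{5} + 2 s$ ($V{\left(s \right)} = \left(\left(- \frac{2}{5} + \frac{2}{5} \cdot 2\right) + s\right) 2 = \left(\left(- \frac{2}{5} + \frac{4}{5}\right) + s\right) 2 = \left(\frac{2}{5} + s\right) 2 = \frac{4}{5} + 2 s$)
$V{\left(13 \right)} \left(-116\right) = \left(\frac{4}{5} + 2 \cdot 13\right) \left(-116\right) = \left(\frac{4}{5} + 26\right) \left(-116\right) = \frac{134}{5} \left(-116\right) = - \frac{15544}{5}$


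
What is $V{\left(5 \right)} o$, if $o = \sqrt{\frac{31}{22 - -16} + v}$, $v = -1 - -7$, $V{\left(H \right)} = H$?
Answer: $\frac{5 \sqrt{9842}}{38} \approx 13.054$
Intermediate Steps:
$v = 6$ ($v = -1 + 7 = 6$)
$o = \frac{\sqrt{9842}}{38}$ ($o = \sqrt{\frac{31}{22 - -16} + 6} = \sqrt{\frac{31}{22 + 16} + 6} = \sqrt{\frac{31}{38} + 6} = \sqrt{\frac{259}{38}} = \frac{\sqrt{9842}}{38} \approx 2.6107$)
$V{\left(5 \right)} o = 5 \frac{\sqrt{9842}}{38} = \frac{5 \sqrt{9842}}{38}$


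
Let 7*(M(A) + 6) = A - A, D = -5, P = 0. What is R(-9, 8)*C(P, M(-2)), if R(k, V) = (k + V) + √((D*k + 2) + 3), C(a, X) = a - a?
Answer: 0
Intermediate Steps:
M(A) = -6 (M(A) = -6 + (A - A)/7 = -6 + (⅐)*0 = -6 + 0 = -6)
C(a, X) = 0
R(k, V) = V + k + √(5 - 5*k) (R(k, V) = (k + V) + √((-5*k + 2) + 3) = (V + k) + √((2 - 5*k) + 3) = (V + k) + √(5 - 5*k) = V + k + √(5 - 5*k))
R(-9, 8)*C(P, M(-2)) = (8 - 9 + √(5 - 5*(-9)))*0 = (8 - 9 + √(5 + 45))*0 = (8 - 9 + √50)*0 = (8 - 9 + 5*√2)*0 = (-1 + 5*√2)*0 = 0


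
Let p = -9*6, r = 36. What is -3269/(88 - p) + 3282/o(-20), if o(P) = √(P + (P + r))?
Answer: -3269/142 - 1641*I ≈ -23.021 - 1641.0*I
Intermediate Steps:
p = -54
o(P) = √(36 + 2*P) (o(P) = √(P + (P + 36)) = √(P + (36 + P)) = √(36 + 2*P))
-3269/(88 - p) + 3282/o(-20) = -3269/(88 - 1*(-54)) + 3282/(√(36 + 2*(-20))) = -3269/(88 + 54) + 3282/(√(36 - 40)) = -3269/142 + 3282/(√(-4)) = -3269*1/142 + 3282/((2*I)) = -3269/142 + 3282*(-I/2) = -3269/142 - 1641*I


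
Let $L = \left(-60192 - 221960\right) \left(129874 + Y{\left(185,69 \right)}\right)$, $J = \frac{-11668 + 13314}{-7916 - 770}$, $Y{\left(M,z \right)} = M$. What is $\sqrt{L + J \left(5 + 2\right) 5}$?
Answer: $\frac{i \sqrt{692154747916670347}}{4343} \approx 1.9156 \cdot 10^{5} i$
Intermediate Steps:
$J = - \frac{823}{4343}$ ($J = \frac{1646}{-8686} = 1646 \left(- \frac{1}{8686}\right) = - \frac{823}{4343} \approx -0.1895$)
$L = -36696406968$ ($L = \left(-60192 - 221960\right) \left(129874 + 185\right) = \left(-282152\right) 130059 = -36696406968$)
$\sqrt{L + J \left(5 + 2\right) 5} = \sqrt{-36696406968 - \frac{823 \left(5 + 2\right) 5}{4343}} = \sqrt{-36696406968 - \frac{823 \cdot 7 \cdot 5}{4343}} = \sqrt{-36696406968 - \frac{28805}{4343}} = \sqrt{- \frac{159372495490829}{4343}} = \frac{i \sqrt{692154747916670347}}{4343}$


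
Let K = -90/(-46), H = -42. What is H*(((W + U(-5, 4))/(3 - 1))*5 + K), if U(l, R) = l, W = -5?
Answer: 22260/23 ≈ 967.83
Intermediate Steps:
K = 45/23 (K = -90*(-1/46) = 45/23 ≈ 1.9565)
H*(((W + U(-5, 4))/(3 - 1))*5 + K) = -42*(((-5 - 5)/(3 - 1))*5 + 45/23) = -42*(-10/2*5 + 45/23) = -42*(-10*1/2*5 + 45/23) = -42*(-5*5 + 45/23) = -42*(-25 + 45/23) = -42*(-530/23) = 22260/23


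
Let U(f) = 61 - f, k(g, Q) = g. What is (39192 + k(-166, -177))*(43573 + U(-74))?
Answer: 1705748408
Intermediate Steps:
(39192 + k(-166, -177))*(43573 + U(-74)) = (39192 - 166)*(43573 + (61 - 1*(-74))) = 39026*(43573 + (61 + 74)) = 39026*(43573 + 135) = 39026*43708 = 1705748408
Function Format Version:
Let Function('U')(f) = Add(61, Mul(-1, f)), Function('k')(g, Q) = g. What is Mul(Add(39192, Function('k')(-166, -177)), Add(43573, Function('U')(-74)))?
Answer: 1705748408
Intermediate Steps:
Mul(Add(39192, Function('k')(-166, -177)), Add(43573, Function('U')(-74))) = Mul(Add(39192, -166), Add(43573, Add(61, Mul(-1, -74)))) = Mul(39026, Add(43573, Add(61, 74))) = Mul(39026, Add(43573, 135)) = Mul(39026, 43708) = 1705748408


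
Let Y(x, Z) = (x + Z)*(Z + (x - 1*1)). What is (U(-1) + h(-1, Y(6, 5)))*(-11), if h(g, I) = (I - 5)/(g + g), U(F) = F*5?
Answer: 1265/2 ≈ 632.50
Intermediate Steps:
Y(x, Z) = (Z + x)*(-1 + Z + x) (Y(x, Z) = (Z + x)*(Z + (x - 1)) = (Z + x)*(Z + (-1 + x)) = (Z + x)*(-1 + Z + x))
U(F) = 5*F
h(g, I) = (-5 + I)/(2*g) (h(g, I) = (-5 + I)/((2*g)) = (-5 + I)*(1/(2*g)) = (-5 + I)/(2*g))
(U(-1) + h(-1, Y(6, 5)))*(-11) = (5*(-1) + (1/2)*(-5 + (5**2 + 6**2 - 1*5 - 1*6 + 2*5*6))/(-1))*(-11) = (-5 + (1/2)*(-1)*(-5 + (25 + 36 - 5 - 6 + 60)))*(-11) = (-5 + (1/2)*(-1)*(-5 + 110))*(-11) = (-5 + (1/2)*(-1)*105)*(-11) = (-5 - 105/2)*(-11) = -115/2*(-11) = 1265/2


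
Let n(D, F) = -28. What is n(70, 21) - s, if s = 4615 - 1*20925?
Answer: 16282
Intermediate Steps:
s = -16310 (s = 4615 - 20925 = -16310)
n(70, 21) - s = -28 - 1*(-16310) = -28 + 16310 = 16282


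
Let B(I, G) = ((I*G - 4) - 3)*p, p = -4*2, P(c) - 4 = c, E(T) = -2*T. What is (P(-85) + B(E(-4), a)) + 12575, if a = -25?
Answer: 14150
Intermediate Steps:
P(c) = 4 + c
p = -8
B(I, G) = 56 - 8*G*I (B(I, G) = ((I*G - 4) - 3)*(-8) = ((G*I - 4) - 3)*(-8) = ((-4 + G*I) - 3)*(-8) = (-7 + G*I)*(-8) = 56 - 8*G*I)
(P(-85) + B(E(-4), a)) + 12575 = ((4 - 85) + (56 - 8*(-25)*(-2*(-4)))) + 12575 = (-81 + (56 - 8*(-25)*8)) + 12575 = (-81 + (56 + 1600)) + 12575 = (-81 + 1656) + 12575 = 1575 + 12575 = 14150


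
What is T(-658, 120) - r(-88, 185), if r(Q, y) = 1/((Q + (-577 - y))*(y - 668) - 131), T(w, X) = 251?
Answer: 103015168/410419 ≈ 251.00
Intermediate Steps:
r(Q, y) = 1/(-131 + (-668 + y)*(-577 + Q - y)) (r(Q, y) = 1/((-577 + Q - y)*(-668 + y) - 131) = 1/((-668 + y)*(-577 + Q - y) - 131) = 1/(-131 + (-668 + y)*(-577 + Q - y)))
T(-658, 120) - r(-88, 185) = 251 - 1/(385305 - 1*185² - 668*(-88) + 91*185 - 88*185) = 251 - 1/(385305 - 1*34225 + 58784 + 16835 - 16280) = 251 - 1/(385305 - 34225 + 58784 + 16835 - 16280) = 251 - 1/410419 = 103015168/410419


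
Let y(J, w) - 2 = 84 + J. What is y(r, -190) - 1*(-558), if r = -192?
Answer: 452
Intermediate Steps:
y(J, w) = 86 + J (y(J, w) = 2 + (84 + J) = 86 + J)
y(r, -190) - 1*(-558) = (86 - 192) - 1*(-558) = -106 + 558 = 452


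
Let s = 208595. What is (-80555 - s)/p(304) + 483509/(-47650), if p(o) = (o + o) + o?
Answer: -3554739427/10864200 ≈ -327.20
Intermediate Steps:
p(o) = 3*o (p(o) = 2*o + o = 3*o)
(-80555 - s)/p(304) + 483509/(-47650) = (-80555 - 1*208595)/((3*304)) + 483509/(-47650) = (-80555 - 208595)/912 + 483509*(-1/47650) = -289150*1/912 - 483509/47650 = -144575/456 - 483509/47650 = -3554739427/10864200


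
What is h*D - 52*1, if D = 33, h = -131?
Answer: -4375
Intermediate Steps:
h*D - 52*1 = -131*33 - 52*1 = -4323 - 52 = -4375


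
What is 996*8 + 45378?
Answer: 53346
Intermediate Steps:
996*8 + 45378 = 7968 + 45378 = 53346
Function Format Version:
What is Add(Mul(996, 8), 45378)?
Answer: 53346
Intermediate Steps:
Add(Mul(996, 8), 45378) = Add(7968, 45378) = 53346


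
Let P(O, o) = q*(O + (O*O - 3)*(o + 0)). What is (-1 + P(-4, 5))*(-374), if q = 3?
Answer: -68068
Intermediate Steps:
P(O, o) = 3*O + 3*o*(-3 + O**2) (P(O, o) = 3*(O + (O*O - 3)*(o + 0)) = 3*(O + (O**2 - 3)*o) = 3*(O + (-3 + O**2)*o) = 3*(O + o*(-3 + O**2)) = 3*O + 3*o*(-3 + O**2))
(-1 + P(-4, 5))*(-374) = (-1 + (-9*5 + 3*(-4) + 3*5*(-4)**2))*(-374) = (-1 + (-45 - 12 + 3*5*16))*(-374) = (-1 + (-45 - 12 + 240))*(-374) = (-1 + 183)*(-374) = 182*(-374) = -68068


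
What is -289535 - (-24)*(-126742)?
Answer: -3331343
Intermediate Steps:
-289535 - (-24)*(-126742) = -289535 - 1*3041808 = -289535 - 3041808 = -3331343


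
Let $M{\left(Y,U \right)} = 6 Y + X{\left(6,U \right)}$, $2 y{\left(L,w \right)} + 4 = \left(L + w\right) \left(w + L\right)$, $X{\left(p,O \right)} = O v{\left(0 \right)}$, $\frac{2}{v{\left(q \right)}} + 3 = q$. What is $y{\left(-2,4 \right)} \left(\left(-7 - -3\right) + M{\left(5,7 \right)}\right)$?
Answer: $0$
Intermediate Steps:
$v{\left(q \right)} = \frac{2}{-3 + q}$
$X{\left(p,O \right)} = - \frac{2 O}{3}$ ($X{\left(p,O \right)} = O \frac{2}{-3 + 0} = O \frac{2}{-3} = O 2 \left(- \frac{1}{3}\right) = O \left(- \frac{2}{3}\right) = - \frac{2 O}{3}$)
$y{\left(L,w \right)} = -2 + \frac{\left(L + w\right)^{2}}{2}$ ($y{\left(L,w \right)} = -2 + \frac{\left(L + w\right) \left(w + L\right)}{2} = -2 + \frac{\left(L + w\right) \left(L + w\right)}{2} = -2 + \frac{\left(L + w\right)^{2}}{2}$)
$M{\left(Y,U \right)} = 6 Y - \frac{2 U}{3}$
$y{\left(-2,4 \right)} \left(\left(-7 - -3\right) + M{\left(5,7 \right)}\right) = \left(-2 + \frac{\left(-2 + 4\right)^{2}}{2}\right) \left(\left(-7 - -3\right) + \left(6 \cdot 5 - \frac{14}{3}\right)\right) = \left(-2 + \frac{2^{2}}{2}\right) \left(\left(-7 + 3\right) + \left(30 - \frac{14}{3}\right)\right) = \left(-2 + \frac{1}{2} \cdot 4\right) \left(-4 + \frac{76}{3}\right) = \left(-2 + 2\right) \frac{64}{3} = 0 \cdot \frac{64}{3} = 0$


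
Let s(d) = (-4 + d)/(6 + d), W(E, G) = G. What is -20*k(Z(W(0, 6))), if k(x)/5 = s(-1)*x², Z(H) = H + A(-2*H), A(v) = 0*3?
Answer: 3600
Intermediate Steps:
A(v) = 0
s(d) = (-4 + d)/(6 + d)
Z(H) = H (Z(H) = H + 0 = H)
k(x) = -5*x² (k(x) = 5*(((-4 - 1)/(6 - 1))*x²) = 5*((-5/5)*x²) = 5*(((⅕)*(-5))*x²) = 5*(-x²) = -5*x²)
-20*k(Z(W(0, 6))) = -(-100)*6² = -(-100)*36 = -20*(-180) = 3600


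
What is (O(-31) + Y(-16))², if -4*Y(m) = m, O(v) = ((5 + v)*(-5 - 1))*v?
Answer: 23348224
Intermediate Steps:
O(v) = v*(-30 - 6*v) (O(v) = ((5 + v)*(-6))*v = (-30 - 6*v)*v = v*(-30 - 6*v))
Y(m) = -m/4
(O(-31) + Y(-16))² = (-6*(-31)*(5 - 31) - ¼*(-16))² = (-6*(-31)*(-26) + 4)² = (-4836 + 4)² = (-4832)² = 23348224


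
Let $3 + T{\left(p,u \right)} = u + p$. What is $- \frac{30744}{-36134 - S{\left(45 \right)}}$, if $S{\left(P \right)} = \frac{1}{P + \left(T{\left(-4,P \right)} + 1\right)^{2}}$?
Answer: $\frac{48145104}{56585845} \approx 0.85083$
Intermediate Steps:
$T{\left(p,u \right)} = -3 + p + u$ ($T{\left(p,u \right)} = -3 + \left(u + p\right) = -3 + \left(p + u\right) = -3 + p + u$)
$S{\left(P \right)} = \frac{1}{P + \left(-6 + P\right)^{2}}$ ($S{\left(P \right)} = \frac{1}{P + \left(\left(-3 - 4 + P\right) + 1\right)^{2}} = \frac{1}{P + \left(\left(-7 + P\right) + 1\right)^{2}} = \frac{1}{P + \left(-6 + P\right)^{2}}$)
$- \frac{30744}{-36134 - S{\left(45 \right)}} = - \frac{30744}{-36134 - \frac{1}{45 + \left(6 - 45\right)^{2}}} = - \frac{30744}{-36134 - \frac{1}{45 + \left(-39\right)^{2}}} = - \frac{30744}{-36134 - \frac{1}{45 + 1521}} = - \frac{30744}{-36134 - \frac{1}{1566}} = - \frac{30744}{- \frac{56585845}{1566}} = \left(-30744\right) \left(- \frac{1566}{56585845}\right) = \frac{48145104}{56585845}$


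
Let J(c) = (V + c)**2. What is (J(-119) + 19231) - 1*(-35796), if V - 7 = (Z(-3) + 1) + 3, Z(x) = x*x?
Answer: 64828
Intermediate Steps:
Z(x) = x**2
V = 20 (V = 7 + (((-3)**2 + 1) + 3) = 7 + ((9 + 1) + 3) = 7 + (10 + 3) = 7 + 13 = 20)
J(c) = (20 + c)**2
(J(-119) + 19231) - 1*(-35796) = ((20 - 119)**2 + 19231) - 1*(-35796) = ((-99)**2 + 19231) + 35796 = (9801 + 19231) + 35796 = 29032 + 35796 = 64828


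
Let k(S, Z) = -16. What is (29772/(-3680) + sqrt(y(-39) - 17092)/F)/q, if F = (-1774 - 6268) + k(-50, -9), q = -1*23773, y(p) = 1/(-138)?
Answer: 7443/21871160 + I*sqrt(325500186)/26435671092 ≈ 0.00034031 + 6.8247e-7*I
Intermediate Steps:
y(p) = -1/138
q = -23773
F = -8058 (F = (-1774 - 6268) - 16 = -8042 - 16 = -8058)
(29772/(-3680) + sqrt(y(-39) - 17092)/F)/q = (29772/(-3680) + sqrt(-1/138 - 17092)/(-8058))/(-23773) = (29772*(-1/3680) + sqrt(-2358697/138)*(-1/8058))*(-1/23773) = (-7443/920 + (I*sqrt(325500186)/138)*(-1/8058))*(-1/23773) = (-7443/920 - I*sqrt(325500186)/1112004)*(-1/23773) = 7443/21871160 + I*sqrt(325500186)/26435671092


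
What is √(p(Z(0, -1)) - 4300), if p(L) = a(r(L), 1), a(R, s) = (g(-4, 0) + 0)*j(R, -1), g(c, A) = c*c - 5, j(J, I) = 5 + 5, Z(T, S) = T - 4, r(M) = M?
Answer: I*√4190 ≈ 64.73*I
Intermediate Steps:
Z(T, S) = -4 + T
j(J, I) = 10
g(c, A) = -5 + c² (g(c, A) = c² - 5 = -5 + c²)
a(R, s) = 110 (a(R, s) = ((-5 + (-4)²) + 0)*10 = ((-5 + 16) + 0)*10 = (11 + 0)*10 = 11*10 = 110)
p(L) = 110
√(p(Z(0, -1)) - 4300) = √(110 - 4300) = √(-4190) = I*√4190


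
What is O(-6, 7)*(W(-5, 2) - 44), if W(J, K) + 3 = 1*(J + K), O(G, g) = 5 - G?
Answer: -550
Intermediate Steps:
W(J, K) = -3 + J + K (W(J, K) = -3 + 1*(J + K) = -3 + (J + K) = -3 + J + K)
O(-6, 7)*(W(-5, 2) - 44) = (5 - 1*(-6))*((-3 - 5 + 2) - 44) = (5 + 6)*(-6 - 44) = 11*(-50) = -550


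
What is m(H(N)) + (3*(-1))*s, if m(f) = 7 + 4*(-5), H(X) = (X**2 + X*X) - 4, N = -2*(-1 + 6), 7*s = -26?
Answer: -13/7 ≈ -1.8571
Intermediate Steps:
s = -26/7 (s = (1/7)*(-26) = -26/7 ≈ -3.7143)
N = -10 (N = -2*5 = -10)
H(X) = -4 + 2*X**2 (H(X) = (X**2 + X**2) - 4 = 2*X**2 - 4 = -4 + 2*X**2)
m(f) = -13 (m(f) = 7 - 20 = -13)
m(H(N)) + (3*(-1))*s = -13 + (3*(-1))*(-26/7) = -13 - 3*(-26/7) = -13 + 78/7 = -13/7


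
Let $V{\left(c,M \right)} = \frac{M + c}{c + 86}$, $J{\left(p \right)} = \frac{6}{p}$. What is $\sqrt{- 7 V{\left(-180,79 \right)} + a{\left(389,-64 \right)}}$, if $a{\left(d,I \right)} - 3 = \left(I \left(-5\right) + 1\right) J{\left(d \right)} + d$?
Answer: $\frac{\sqrt{520695927438}}{36566} \approx 19.734$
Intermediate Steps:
$V{\left(c,M \right)} = \frac{M + c}{86 + c}$
$a{\left(d,I \right)} = 3 + d + \frac{6 \left(1 - 5 I\right)}{d}$ ($a{\left(d,I \right)} = 3 + \left(\left(I \left(-5\right) + 1\right) \frac{6}{d} + d\right) = 3 + \left(\left(- 5 I + 1\right) \frac{6}{d} + d\right) = 3 + \left(\left(1 - 5 I\right) \frac{6}{d} + d\right) = 3 + \left(\frac{6 \left(1 - 5 I\right)}{d} + d\right) = 3 + \left(d + \frac{6 \left(1 - 5 I\right)}{d}\right) = 3 + d + \frac{6 \left(1 - 5 I\right)}{d}$)
$\sqrt{- 7 V{\left(-180,79 \right)} + a{\left(389,-64 \right)}} = \sqrt{- 7 \frac{79 - 180}{86 - 180} + \frac{6 - -1920 + 389 \left(3 + 389\right)}{389}} = \sqrt{- 7 \frac{1}{-94} \left(-101\right) + \frac{6 + 1920 + 389 \cdot 392}{389}} = \sqrt{- 7 \left(\left(- \frac{1}{94}\right) \left(-101\right)\right) + \frac{6 + 1920 + 152488}{389}} = \sqrt{\left(-7\right) \frac{101}{94} + \frac{1}{389} \cdot 154414} = \sqrt{- \frac{707}{94} + \frac{154414}{389}} = \sqrt{\frac{14239893}{36566}} = \frac{\sqrt{520695927438}}{36566}$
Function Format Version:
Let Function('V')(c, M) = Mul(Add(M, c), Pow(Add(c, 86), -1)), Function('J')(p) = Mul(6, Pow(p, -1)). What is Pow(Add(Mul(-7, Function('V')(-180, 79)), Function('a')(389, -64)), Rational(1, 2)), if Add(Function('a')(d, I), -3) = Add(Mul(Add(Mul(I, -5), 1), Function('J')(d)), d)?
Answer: Mul(Rational(1, 36566), Pow(520695927438, Rational(1, 2))) ≈ 19.734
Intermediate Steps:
Function('V')(c, M) = Mul(Pow(Add(86, c), -1), Add(M, c)) (Function('V')(c, M) = Mul(Add(M, c), Pow(Add(86, c), -1)) = Mul(Pow(Add(86, c), -1), Add(M, c)))
Function('a')(d, I) = Add(3, d, Mul(6, Pow(d, -1), Add(1, Mul(-5, I)))) (Function('a')(d, I) = Add(3, Add(Mul(Add(Mul(I, -5), 1), Mul(6, Pow(d, -1))), d)) = Add(3, Add(Mul(Add(Mul(-5, I), 1), Mul(6, Pow(d, -1))), d)) = Add(3, Add(Mul(Add(1, Mul(-5, I)), Mul(6, Pow(d, -1))), d)) = Add(3, Add(Mul(6, Pow(d, -1), Add(1, Mul(-5, I))), d)) = Add(3, Add(d, Mul(6, Pow(d, -1), Add(1, Mul(-5, I))))) = Add(3, d, Mul(6, Pow(d, -1), Add(1, Mul(-5, I)))))
Pow(Add(Mul(-7, Function('V')(-180, 79)), Function('a')(389, -64)), Rational(1, 2)) = Pow(Add(Mul(-7, Mul(Pow(Add(86, -180), -1), Add(79, -180))), Mul(Pow(389, -1), Add(6, Mul(-30, -64), Mul(389, Add(3, 389))))), Rational(1, 2)) = Pow(Add(Mul(-7, Mul(Pow(-94, -1), -101)), Mul(Rational(1, 389), Add(6, 1920, Mul(389, 392)))), Rational(1, 2)) = Pow(Add(Mul(-7, Mul(Rational(-1, 94), -101)), Mul(Rational(1, 389), Add(6, 1920, 152488))), Rational(1, 2)) = Pow(Add(Mul(-7, Rational(101, 94)), Mul(Rational(1, 389), 154414)), Rational(1, 2)) = Pow(Add(Rational(-707, 94), Rational(154414, 389)), Rational(1, 2)) = Pow(Rational(14239893, 36566), Rational(1, 2)) = Mul(Rational(1, 36566), Pow(520695927438, Rational(1, 2)))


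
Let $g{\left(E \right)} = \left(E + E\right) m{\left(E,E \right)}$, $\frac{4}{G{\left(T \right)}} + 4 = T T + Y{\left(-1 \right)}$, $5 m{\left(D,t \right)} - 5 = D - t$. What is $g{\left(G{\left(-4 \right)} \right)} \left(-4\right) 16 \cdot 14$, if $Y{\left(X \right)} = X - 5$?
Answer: $- \frac{3584}{3} \approx -1194.7$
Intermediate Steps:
$Y{\left(X \right)} = -5 + X$
$m{\left(D,t \right)} = 1 - \frac{t}{5} + \frac{D}{5}$ ($m{\left(D,t \right)} = 1 + \frac{D - t}{5} = 1 + \left(- \frac{t}{5} + \frac{D}{5}\right) = 1 - \frac{t}{5} + \frac{D}{5}$)
$G{\left(T \right)} = \frac{4}{-10 + T^{2}}$ ($G{\left(T \right)} = \frac{4}{-4 + \left(T T - 6\right)} = \frac{4}{-4 + \left(T^{2} - 6\right)} = \frac{4}{-4 + \left(-6 + T^{2}\right)} = \frac{4}{-10 + T^{2}}$)
$g{\left(E \right)} = 2 E$ ($g{\left(E \right)} = \left(E + E\right) \left(1 - \frac{E}{5} + \frac{E}{5}\right) = 2 E 1 = 2 E$)
$g{\left(G{\left(-4 \right)} \right)} \left(-4\right) 16 \cdot 14 = 2 \frac{4}{-10 + \left(-4\right)^{2}} \left(-4\right) 16 \cdot 14 = 2 \frac{4}{-10 + 16} \left(\left(-64\right) 14\right) = 2 \cdot \frac{4}{6} \left(-896\right) = 2 \cdot 4 \cdot \frac{1}{6} \left(-896\right) = 2 \cdot \frac{2}{3} \left(-896\right) = \frac{4}{3} \left(-896\right) = - \frac{3584}{3}$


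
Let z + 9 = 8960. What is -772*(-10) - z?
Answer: -1231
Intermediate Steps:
z = 8951 (z = -9 + 8960 = 8951)
-772*(-10) - z = -772*(-10) - 1*8951 = 7720 - 8951 = -1231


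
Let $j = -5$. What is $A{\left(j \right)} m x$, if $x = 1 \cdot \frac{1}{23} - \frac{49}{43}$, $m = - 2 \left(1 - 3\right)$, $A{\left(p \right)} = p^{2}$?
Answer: $- \frac{108400}{989} \approx -109.61$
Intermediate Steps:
$m = 4$ ($m = \left(-2\right) \left(-2\right) = 4$)
$x = - \frac{1084}{989}$ ($x = 1 \cdot \frac{1}{23} - \frac{49}{43} = \frac{1}{23} - \frac{49}{43} = - \frac{1084}{989} \approx -1.0961$)
$A{\left(j \right)} m x = \left(-5\right)^{2} \cdot 4 \left(- \frac{1084}{989}\right) = 25 \cdot 4 \left(- \frac{1084}{989}\right) = 100 \left(- \frac{1084}{989}\right) = - \frac{108400}{989}$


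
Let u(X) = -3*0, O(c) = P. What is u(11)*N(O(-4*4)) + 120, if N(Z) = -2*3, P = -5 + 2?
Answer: 120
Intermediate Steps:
P = -3
O(c) = -3
u(X) = 0
N(Z) = -6
u(11)*N(O(-4*4)) + 120 = 0*(-6) + 120 = 0 + 120 = 120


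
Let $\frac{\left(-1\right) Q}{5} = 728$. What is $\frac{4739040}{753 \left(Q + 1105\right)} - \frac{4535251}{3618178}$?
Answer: $- \frac{573418373705}{153479492582} \approx -3.7361$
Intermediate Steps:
$Q = -3640$ ($Q = \left(-5\right) 728 = -3640$)
$\frac{4739040}{753 \left(Q + 1105\right)} - \frac{4535251}{3618178} = \frac{4739040}{753 \left(-3640 + 1105\right)} - \frac{4535251}{3618178} = \frac{4739040}{753 \left(-2535\right)} - \frac{4535251}{3618178} = \frac{4739040}{-1908855} - \frac{4535251}{3618178} = 4739040 \left(- \frac{1}{1908855}\right) - \frac{4535251}{3618178} = - \frac{105312}{42419} - \frac{4535251}{3618178} = - \frac{573418373705}{153479492582}$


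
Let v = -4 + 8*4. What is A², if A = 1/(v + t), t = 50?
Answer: 1/6084 ≈ 0.00016437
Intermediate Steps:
v = 28 (v = -4 + 32 = 28)
A = 1/78 (A = 1/(28 + 50) = 1/78 ≈ 0.012821)
A² = (1/78)² = 1/6084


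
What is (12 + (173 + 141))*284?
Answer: 92584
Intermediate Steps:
(12 + (173 + 141))*284 = (12 + 314)*284 = 326*284 = 92584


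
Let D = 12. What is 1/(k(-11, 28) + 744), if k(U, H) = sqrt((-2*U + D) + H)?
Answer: 12/8927 - sqrt(62)/553474 ≈ 0.0013300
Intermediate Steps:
k(U, H) = sqrt(12 + H - 2*U) (k(U, H) = sqrt((-2*U + 12) + H) = sqrt((12 - 2*U) + H) = sqrt(12 + H - 2*U))
1/(k(-11, 28) + 744) = 1/(sqrt(12 + 28 - 2*(-11)) + 744) = 1/(sqrt(12 + 28 + 22) + 744) = 1/(sqrt(62) + 744) = 1/(744 + sqrt(62))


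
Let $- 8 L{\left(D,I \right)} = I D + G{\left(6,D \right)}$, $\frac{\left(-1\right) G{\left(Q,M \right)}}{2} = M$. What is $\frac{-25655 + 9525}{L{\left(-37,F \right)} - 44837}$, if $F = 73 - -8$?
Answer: $\frac{129040}{355773} \approx 0.3627$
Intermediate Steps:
$G{\left(Q,M \right)} = - 2 M$
$F = 81$ ($F = 73 + 8 = 81$)
$L{\left(D,I \right)} = \frac{D}{4} - \frac{D I}{8}$ ($L{\left(D,I \right)} = - \frac{I D - 2 D}{8} = - \frac{D I - 2 D}{8} = - \frac{- 2 D + D I}{8} = \frac{D}{4} - \frac{D I}{8}$)
$\frac{-25655 + 9525}{L{\left(-37,F \right)} - 44837} = \frac{-25655 + 9525}{\frac{1}{8} \left(-37\right) \left(2 - 81\right) - 44837} = - \frac{16130}{\frac{1}{8} \left(-37\right) \left(2 - 81\right) - 44837} = - \frac{16130}{\frac{1}{8} \left(-37\right) \left(-79\right) - 44837} = - \frac{16130}{\frac{2923}{8} - 44837} = - \frac{16130}{- \frac{355773}{8}} = \left(-16130\right) \left(- \frac{8}{355773}\right) = \frac{129040}{355773}$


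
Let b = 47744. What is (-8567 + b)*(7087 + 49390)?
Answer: 2212599429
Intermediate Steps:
(-8567 + b)*(7087 + 49390) = (-8567 + 47744)*(7087 + 49390) = 39177*56477 = 2212599429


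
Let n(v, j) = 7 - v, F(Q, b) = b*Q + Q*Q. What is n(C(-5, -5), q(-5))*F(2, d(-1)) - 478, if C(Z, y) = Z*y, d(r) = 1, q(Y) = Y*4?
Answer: -586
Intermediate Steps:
q(Y) = 4*Y
F(Q, b) = Q² + Q*b (F(Q, b) = Q*b + Q² = Q² + Q*b)
n(C(-5, -5), q(-5))*F(2, d(-1)) - 478 = (7 - (-5)*(-5))*(2*(2 + 1)) - 478 = (7 - 1*25)*(2*3) - 478 = (7 - 25)*6 - 478 = -18*6 - 478 = -108 - 478 = -586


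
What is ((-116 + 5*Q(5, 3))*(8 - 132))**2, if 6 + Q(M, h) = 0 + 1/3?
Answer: 2882830864/9 ≈ 3.2031e+8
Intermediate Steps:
Q(M, h) = -17/3 (Q(M, h) = -6 + (0 + 1/3) = -6 + 1/3 = -17/3)
((-116 + 5*Q(5, 3))*(8 - 132))**2 = ((-116 + 5*(-17/3))*(8 - 132))**2 = ((-116 - 85/3)*(-124))**2 = (-433/3*(-124))**2 = (53692/3)**2 = 2882830864/9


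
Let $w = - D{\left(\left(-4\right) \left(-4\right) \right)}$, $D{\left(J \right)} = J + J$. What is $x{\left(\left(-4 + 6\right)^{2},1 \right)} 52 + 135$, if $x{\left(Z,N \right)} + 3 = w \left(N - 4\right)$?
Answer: $4971$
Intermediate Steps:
$D{\left(J \right)} = 2 J$
$w = -32$ ($w = - 2 \left(\left(-4\right) \left(-4\right)\right) = - 2 \cdot 16 = \left(-1\right) 32 = -32$)
$x{\left(Z,N \right)} = 125 - 32 N$ ($x{\left(Z,N \right)} = -3 - 32 \left(N - 4\right) = -3 - 32 \left(-4 + N\right) = -3 - \left(-128 + 32 N\right) = 125 - 32 N$)
$x{\left(\left(-4 + 6\right)^{2},1 \right)} 52 + 135 = \left(125 - 32\right) 52 + 135 = 93 \cdot 52 + 135 = 4836 + 135 = 4971$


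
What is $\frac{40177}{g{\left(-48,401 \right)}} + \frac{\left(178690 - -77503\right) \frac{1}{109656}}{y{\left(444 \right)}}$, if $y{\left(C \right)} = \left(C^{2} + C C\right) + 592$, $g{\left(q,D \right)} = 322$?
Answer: $\frac{37818093770759}{303094447488} \approx 124.77$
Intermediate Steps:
$y{\left(C \right)} = 592 + 2 C^{2}$ ($y{\left(C \right)} = \left(C^{2} + C^{2}\right) + 592 = 2 C^{2} + 592 = 592 + 2 C^{2}$)
$\frac{40177}{g{\left(-48,401 \right)}} + \frac{\left(178690 - -77503\right) \frac{1}{109656}}{y{\left(444 \right)}} = \frac{40177}{322} + \frac{\left(178690 - -77503\right) \frac{1}{109656}}{592 + 2 \cdot 444^{2}} = 40177 \cdot \frac{1}{322} + \frac{\left(178690 + 77503\right) \frac{1}{109656}}{592 + 2 \cdot 197136} = \frac{40177}{322} + \frac{256193 \cdot \frac{1}{109656}}{592 + 394272} = \frac{40177}{322} + \frac{256193}{109656 \cdot 394864} = \frac{40177}{322} + \frac{256193}{109656} \cdot \frac{1}{394864} = \frac{40177}{322} + \frac{256193}{43299206784} = \frac{37818093770759}{303094447488}$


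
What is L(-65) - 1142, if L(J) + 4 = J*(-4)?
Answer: -886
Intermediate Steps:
L(J) = -4 - 4*J (L(J) = -4 + J*(-4) = -4 - 4*J)
L(-65) - 1142 = (-4 - 4*(-65)) - 1142 = (-4 + 260) - 1142 = 256 - 1142 = -886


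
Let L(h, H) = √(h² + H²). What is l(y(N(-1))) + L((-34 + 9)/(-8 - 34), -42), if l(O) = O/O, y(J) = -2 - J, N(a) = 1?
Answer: 1 + √3112321/42 ≈ 43.004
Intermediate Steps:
l(O) = 1
L(h, H) = √(H² + h²)
l(y(N(-1))) + L((-34 + 9)/(-8 - 34), -42) = 1 + √((-42)² + ((-34 + 9)/(-8 - 34))²) = 1 + √(1764 + (-25/(-42))²) = 1 + √(1764 + (-25*(-1/42))²) = 1 + √(1764 + (25/42)²) = 1 + √(1764 + 625/1764) = 1 + √(3112321/1764) = 1 + √3112321/42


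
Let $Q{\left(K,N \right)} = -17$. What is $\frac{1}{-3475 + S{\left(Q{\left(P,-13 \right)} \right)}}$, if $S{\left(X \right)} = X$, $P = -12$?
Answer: $- \frac{1}{3492} \approx -0.00028637$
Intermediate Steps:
$\frac{1}{-3475 + S{\left(Q{\left(P,-13 \right)} \right)}} = \frac{1}{-3475 - 17} = \frac{1}{-3492} = - \frac{1}{3492}$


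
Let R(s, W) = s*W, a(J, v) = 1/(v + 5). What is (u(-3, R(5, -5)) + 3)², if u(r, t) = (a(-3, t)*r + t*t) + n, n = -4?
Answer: 155825289/400 ≈ 3.8956e+5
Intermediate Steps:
a(J, v) = 1/(5 + v)
R(s, W) = W*s
u(r, t) = -4 + t² + r/(5 + t) (u(r, t) = (r/(5 + t) + t*t) - 4 = (r/(5 + t) + t²) - 4 = (t² + r/(5 + t)) - 4 = -4 + t² + r/(5 + t))
(u(-3, R(5, -5)) + 3)² = ((-3 + (-4 + (-5*5)²)*(5 - 5*5))/(5 - 5*5) + 3)² = ((-3 + (-4 + (-25)²)*(5 - 25))/(5 - 25) + 3)² = ((-3 + (-4 + 625)*(-20))/(-20) + 3)² = (-(-3 + 621*(-20))/20 + 3)² = (-(-3 - 12420)/20 + 3)² = (-1/20*(-12423) + 3)² = (12423/20 + 3)² = (12483/20)² = 155825289/400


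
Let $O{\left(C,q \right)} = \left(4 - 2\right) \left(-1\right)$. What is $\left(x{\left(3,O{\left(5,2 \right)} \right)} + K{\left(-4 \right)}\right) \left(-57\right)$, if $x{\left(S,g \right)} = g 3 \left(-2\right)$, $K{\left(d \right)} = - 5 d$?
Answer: $-1824$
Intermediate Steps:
$O{\left(C,q \right)} = -2$ ($O{\left(C,q \right)} = 2 \left(-1\right) = -2$)
$x{\left(S,g \right)} = - 6 g$ ($x{\left(S,g \right)} = 3 g \left(-2\right) = - 6 g$)
$\left(x{\left(3,O{\left(5,2 \right)} \right)} + K{\left(-4 \right)}\right) \left(-57\right) = \left(\left(-6\right) \left(-2\right) - -20\right) \left(-57\right) = \left(12 + 20\right) \left(-57\right) = 32 \left(-57\right) = -1824$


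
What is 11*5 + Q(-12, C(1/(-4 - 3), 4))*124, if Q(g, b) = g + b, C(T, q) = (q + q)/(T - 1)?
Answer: -2301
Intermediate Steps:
C(T, q) = 2*q/(-1 + T) (C(T, q) = (2*q)/(-1 + T) = 2*q/(-1 + T))
Q(g, b) = b + g
11*5 + Q(-12, C(1/(-4 - 3), 4))*124 = 11*5 + (2*4/(-1 + 1/(-4 - 3)) - 12)*124 = 55 + (2*4/(-1 + 1/(-7)) - 12)*124 = 55 + (2*4/(-1 - ⅐) - 12)*124 = 55 + (2*4/(-8/7) - 12)*124 = 55 + (2*4*(-7/8) - 12)*124 = 55 + (-7 - 12)*124 = 55 - 19*124 = 55 - 2356 = -2301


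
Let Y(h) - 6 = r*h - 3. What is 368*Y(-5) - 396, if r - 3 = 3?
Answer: -10332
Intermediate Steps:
r = 6 (r = 3 + 3 = 6)
Y(h) = 3 + 6*h (Y(h) = 6 + (6*h - 3) = 6 + (-3 + 6*h) = 3 + 6*h)
368*Y(-5) - 396 = 368*(3 + 6*(-5)) - 396 = 368*(3 - 30) - 396 = 368*(-27) - 396 = -9936 - 396 = -10332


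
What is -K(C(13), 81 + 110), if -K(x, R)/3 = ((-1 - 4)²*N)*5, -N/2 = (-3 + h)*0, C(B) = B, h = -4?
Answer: 0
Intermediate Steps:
N = 0 (N = -2*(-3 - 4)*0 = -(-14)*0 = -2*0 = 0)
K(x, R) = 0 (K(x, R) = -3*(-1 - 4)²*0*5 = -3*(-5)²*0*5 = -3*25*0*5 = -0*5 = -3*0 = 0)
-K(C(13), 81 + 110) = -1*0 = 0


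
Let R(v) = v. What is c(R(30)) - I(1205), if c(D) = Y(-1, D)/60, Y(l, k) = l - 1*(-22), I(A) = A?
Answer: -24093/20 ≈ -1204.7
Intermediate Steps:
Y(l, k) = 22 + l (Y(l, k) = l + 22 = 22 + l)
c(D) = 7/20 (c(D) = (22 - 1)/60 = 21*(1/60) = 7/20)
c(R(30)) - I(1205) = 7/20 - 1*1205 = 7/20 - 1205 = -24093/20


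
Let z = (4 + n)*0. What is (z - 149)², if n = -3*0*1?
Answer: 22201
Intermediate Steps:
n = 0 (n = 0*1 = 0)
z = 0 (z = (4 + 0)*0 = 4*0 = 0)
(z - 149)² = (0 - 149)² = (-149)² = 22201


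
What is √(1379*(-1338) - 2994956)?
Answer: I*√4840058 ≈ 2200.0*I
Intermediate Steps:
√(1379*(-1338) - 2994956) = √(-1845102 - 2994956) = √(-4840058) = I*√4840058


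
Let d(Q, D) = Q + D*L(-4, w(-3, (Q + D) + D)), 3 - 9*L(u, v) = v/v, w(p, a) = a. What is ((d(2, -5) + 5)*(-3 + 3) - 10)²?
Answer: 100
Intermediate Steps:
L(u, v) = 2/9 (L(u, v) = ⅓ - v/(9*v) = ⅓ - ⅑*1 = ⅓ - ⅑ = 2/9)
d(Q, D) = Q + 2*D/9 (d(Q, D) = Q + D*(2/9) = Q + 2*D/9)
((d(2, -5) + 5)*(-3 + 3) - 10)² = (((2 + (2/9)*(-5)) + 5)*(-3 + 3) - 10)² = (((2 - 10/9) + 5)*0 - 10)² = ((8/9 + 5)*0 - 10)² = ((53/9)*0 - 10)² = (0 - 10)² = (-10)² = 100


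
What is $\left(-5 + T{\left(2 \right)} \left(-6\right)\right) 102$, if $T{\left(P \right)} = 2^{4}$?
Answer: $-10302$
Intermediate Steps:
$T{\left(P \right)} = 16$
$\left(-5 + T{\left(2 \right)} \left(-6\right)\right) 102 = \left(-5 + 16 \left(-6\right)\right) 102 = \left(-5 - 96\right) 102 = \left(-101\right) 102 = -10302$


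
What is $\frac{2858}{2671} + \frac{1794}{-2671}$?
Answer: $\frac{1064}{2671} \approx 0.39835$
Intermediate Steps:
$\frac{2858}{2671} + \frac{1794}{-2671} = 2858 \cdot \frac{1}{2671} + 1794 \left(- \frac{1}{2671}\right) = \frac{2858}{2671} - \frac{1794}{2671} = \frac{1064}{2671}$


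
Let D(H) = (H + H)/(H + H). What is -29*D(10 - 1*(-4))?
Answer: -29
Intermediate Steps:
D(H) = 1 (D(H) = (2*H)/((2*H)) = (2*H)*(1/(2*H)) = 1)
-29*D(10 - 1*(-4)) = -29*1 = -29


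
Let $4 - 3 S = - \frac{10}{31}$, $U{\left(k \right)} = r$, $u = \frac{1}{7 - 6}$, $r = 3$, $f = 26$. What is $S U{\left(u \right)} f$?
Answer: $\frac{3484}{31} \approx 112.39$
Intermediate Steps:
$u = 1$ ($u = 1^{-1} = 1$)
$U{\left(k \right)} = 3$
$S = \frac{134}{93}$ ($S = \frac{4}{3} - \frac{\left(-10\right) \frac{1}{31}}{3} = \frac{4}{3} - - \frac{10}{93} = \frac{4}{3} + \frac{10}{93} = \frac{134}{93} \approx 1.4409$)
$S U{\left(u \right)} f = \frac{134}{93} \cdot 3 \cdot 26 = \frac{134}{31} \cdot 26 = \frac{3484}{31}$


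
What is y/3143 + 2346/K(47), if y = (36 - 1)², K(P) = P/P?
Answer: 1053529/449 ≈ 2346.4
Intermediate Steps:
K(P) = 1
y = 1225 (y = 35² = 1225)
y/3143 + 2346/K(47) = 1225/3143 + 2346/1 = 1225*(1/3143) + 2346*1 = 175/449 + 2346 = 1053529/449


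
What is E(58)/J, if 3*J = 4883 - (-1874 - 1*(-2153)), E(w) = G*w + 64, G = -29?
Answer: -2427/2302 ≈ -1.0543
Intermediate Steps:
E(w) = 64 - 29*w (E(w) = -29*w + 64 = 64 - 29*w)
J = 4604/3 (J = (4883 - (-1874 - 1*(-2153)))/3 = (4883 - (-1874 + 2153))/3 = (4883 - 1*279)/3 = (4883 - 279)/3 = (⅓)*4604 = 4604/3 ≈ 1534.7)
E(58)/J = (64 - 29*58)/(4604/3) = (64 - 1682)*(3/4604) = -1618*3/4604 = -2427/2302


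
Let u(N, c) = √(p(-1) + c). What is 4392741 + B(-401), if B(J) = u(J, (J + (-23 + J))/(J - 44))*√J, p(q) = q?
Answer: 4392741 + 2*I*√678091/89 ≈ 4.3927e+6 + 18.505*I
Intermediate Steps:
u(N, c) = √(-1 + c)
B(J) = √J*√(-1 + (-23 + 2*J)/(-44 + J)) (B(J) = √(-1 + (J + (-23 + J))/(J - 44))*√J = √(-1 + (-23 + 2*J)/(-44 + J))*√J = √J*√(-1 + (-23 + 2*J)/(-44 + J)))
4392741 + B(-401) = 4392741 + √(-401)*√((21 - 401)/(-44 - 401)) = 4392741 + (I*√401)*√(-380/(-445)) = 4392741 + (I*√401)*√(-1/445*(-380)) = 4392741 + (I*√401)*√(76/89) = 4392741 + (I*√401)*(2*√1691/89) = 4392741 + 2*I*√678091/89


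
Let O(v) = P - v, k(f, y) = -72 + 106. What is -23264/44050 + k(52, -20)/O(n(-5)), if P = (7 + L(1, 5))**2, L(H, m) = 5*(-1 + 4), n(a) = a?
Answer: -4939198/10770225 ≈ -0.45860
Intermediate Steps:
L(H, m) = 15 (L(H, m) = 5*3 = 15)
k(f, y) = 34
P = 484 (P = (7 + 15)**2 = 22**2 = 484)
O(v) = 484 - v
-23264/44050 + k(52, -20)/O(n(-5)) = -23264/44050 + 34/(484 - 1*(-5)) = -23264*1/44050 + 34/(484 + 5) = -11632/22025 + 34/489 = -4939198/10770225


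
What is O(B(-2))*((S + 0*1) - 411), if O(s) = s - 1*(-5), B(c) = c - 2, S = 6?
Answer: -405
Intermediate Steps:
B(c) = -2 + c
O(s) = 5 + s (O(s) = s + 5 = 5 + s)
O(B(-2))*((S + 0*1) - 411) = (5 + (-2 - 2))*((6 + 0*1) - 411) = (5 - 4)*((6 + 0) - 411) = 1*(6 - 411) = 1*(-405) = -405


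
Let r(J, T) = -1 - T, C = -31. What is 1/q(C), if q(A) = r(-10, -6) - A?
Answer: 1/36 ≈ 0.027778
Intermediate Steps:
q(A) = 5 - A (q(A) = (-1 - 1*(-6)) - A = (-1 + 6) - A = 5 - A)
1/q(C) = 1/(5 - 1*(-31)) = 1/(5 + 31) = 1/36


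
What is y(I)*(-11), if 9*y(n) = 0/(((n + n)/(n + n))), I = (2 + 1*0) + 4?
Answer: 0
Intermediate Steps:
I = 6 (I = (2 + 0) + 4 = 2 + 4 = 6)
y(n) = 0 (y(n) = (0/(((n + n)/(n + n))))/9 = (0/(((2*n)/((2*n)))))/9 = (0/(((2*n)*(1/(2*n)))))/9 = (0/1)/9 = (0*1)/9 = (⅑)*0 = 0)
y(I)*(-11) = 0*(-11) = 0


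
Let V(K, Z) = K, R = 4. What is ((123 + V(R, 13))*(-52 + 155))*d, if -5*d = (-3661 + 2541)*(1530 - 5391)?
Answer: -11313285984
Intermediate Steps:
d = -864864 (d = -(-3661 + 2541)*(1530 - 5391)/5 = -(-224)*(-3861) = -⅕*4324320 = -864864)
((123 + V(R, 13))*(-52 + 155))*d = ((123 + 4)*(-52 + 155))*(-864864) = (127*103)*(-864864) = 13081*(-864864) = -11313285984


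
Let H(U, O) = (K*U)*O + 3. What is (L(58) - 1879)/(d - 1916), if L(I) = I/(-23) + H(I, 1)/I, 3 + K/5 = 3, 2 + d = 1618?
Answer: 836627/133400 ≈ 6.2716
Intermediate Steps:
d = 1616 (d = -2 + 1618 = 1616)
K = 0 (K = -15 + 5*3 = -15 + 15 = 0)
H(U, O) = 3 (H(U, O) = (0*U)*O + 3 = 0*O + 3 = 0 + 3 = 3)
L(I) = 3/I - I/23 (L(I) = I/(-23) + 3/I = I*(-1/23) + 3/I = -I/23 + 3/I = 3/I - I/23)
(L(58) - 1879)/(d - 1916) = ((3/58 - 1/23*58) - 1879)/(1616 - 1916) = ((3*(1/58) - 58/23) - 1879)/(-300) = ((3/58 - 58/23) - 1879)*(-1/300) = (-3295/1334 - 1879)*(-1/300) = -2509881/1334*(-1/300) = 836627/133400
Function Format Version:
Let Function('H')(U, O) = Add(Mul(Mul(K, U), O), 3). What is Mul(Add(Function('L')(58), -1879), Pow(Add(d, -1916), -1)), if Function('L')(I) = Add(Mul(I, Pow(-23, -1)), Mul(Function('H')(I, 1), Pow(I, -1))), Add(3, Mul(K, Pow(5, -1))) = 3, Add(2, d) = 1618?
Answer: Rational(836627, 133400) ≈ 6.2716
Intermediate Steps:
d = 1616 (d = Add(-2, 1618) = 1616)
K = 0 (K = Add(-15, Mul(5, 3)) = Add(-15, 15) = 0)
Function('H')(U, O) = 3 (Function('H')(U, O) = Add(Mul(Mul(0, U), O), 3) = Add(Mul(0, O), 3) = Add(0, 3) = 3)
Function('L')(I) = Add(Mul(3, Pow(I, -1)), Mul(Rational(-1, 23), I)) (Function('L')(I) = Add(Mul(I, Pow(-23, -1)), Mul(3, Pow(I, -1))) = Add(Mul(I, Rational(-1, 23)), Mul(3, Pow(I, -1))) = Add(Mul(Rational(-1, 23), I), Mul(3, Pow(I, -1))) = Add(Mul(3, Pow(I, -1)), Mul(Rational(-1, 23), I)))
Mul(Add(Function('L')(58), -1879), Pow(Add(d, -1916), -1)) = Mul(Add(Add(Mul(3, Pow(58, -1)), Mul(Rational(-1, 23), 58)), -1879), Pow(Add(1616, -1916), -1)) = Mul(Add(Add(Mul(3, Rational(1, 58)), Rational(-58, 23)), -1879), Pow(-300, -1)) = Mul(Add(Add(Rational(3, 58), Rational(-58, 23)), -1879), Rational(-1, 300)) = Mul(Add(Rational(-3295, 1334), -1879), Rational(-1, 300)) = Mul(Rational(-2509881, 1334), Rational(-1, 300)) = Rational(836627, 133400)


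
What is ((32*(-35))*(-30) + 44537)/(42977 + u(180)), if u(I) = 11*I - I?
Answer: 78137/44777 ≈ 1.7450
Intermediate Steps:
u(I) = 10*I
((32*(-35))*(-30) + 44537)/(42977 + u(180)) = ((32*(-35))*(-30) + 44537)/(42977 + 10*180) = (-1120*(-30) + 44537)/(42977 + 1800) = (33600 + 44537)/44777 = 78137*(1/44777) = 78137/44777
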